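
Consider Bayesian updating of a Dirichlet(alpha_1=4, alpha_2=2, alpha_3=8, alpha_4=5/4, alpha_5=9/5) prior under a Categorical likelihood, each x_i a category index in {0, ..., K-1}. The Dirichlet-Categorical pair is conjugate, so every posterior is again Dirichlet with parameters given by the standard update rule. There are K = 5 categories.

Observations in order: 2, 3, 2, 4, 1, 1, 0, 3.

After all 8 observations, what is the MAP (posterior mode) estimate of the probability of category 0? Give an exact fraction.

80/401

obs 1: x=2 → posterior Dirichlet(4, 2, 9, 5/4, 9/5)
obs 2: x=3 → posterior Dirichlet(4, 2, 9, 9/4, 9/5)
obs 3: x=2 → posterior Dirichlet(4, 2, 10, 9/4, 9/5)
obs 4: x=4 → posterior Dirichlet(4, 2, 10, 9/4, 14/5)
obs 5: x=1 → posterior Dirichlet(4, 3, 10, 9/4, 14/5)
obs 6: x=1 → posterior Dirichlet(4, 4, 10, 9/4, 14/5)
obs 7: x=0 → posterior Dirichlet(5, 4, 10, 9/4, 14/5)
obs 8: x=3 → posterior Dirichlet(5, 4, 10, 13/4, 14/5)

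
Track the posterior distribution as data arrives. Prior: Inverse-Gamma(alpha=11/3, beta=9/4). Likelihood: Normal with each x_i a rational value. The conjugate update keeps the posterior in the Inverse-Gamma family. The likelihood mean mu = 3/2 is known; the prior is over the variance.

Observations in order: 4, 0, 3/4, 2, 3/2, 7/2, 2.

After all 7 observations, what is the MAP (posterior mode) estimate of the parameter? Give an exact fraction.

867/784

obs 1: x=4 → posterior Inverse-Gamma(25/6, 43/8)
obs 2: x=0 → posterior Inverse-Gamma(14/3, 13/2)
obs 3: x=3/4 → posterior Inverse-Gamma(31/6, 217/32)
obs 4: x=2 → posterior Inverse-Gamma(17/3, 221/32)
obs 5: x=3/2 → posterior Inverse-Gamma(37/6, 221/32)
obs 6: x=7/2 → posterior Inverse-Gamma(20/3, 285/32)
obs 7: x=2 → posterior Inverse-Gamma(43/6, 289/32)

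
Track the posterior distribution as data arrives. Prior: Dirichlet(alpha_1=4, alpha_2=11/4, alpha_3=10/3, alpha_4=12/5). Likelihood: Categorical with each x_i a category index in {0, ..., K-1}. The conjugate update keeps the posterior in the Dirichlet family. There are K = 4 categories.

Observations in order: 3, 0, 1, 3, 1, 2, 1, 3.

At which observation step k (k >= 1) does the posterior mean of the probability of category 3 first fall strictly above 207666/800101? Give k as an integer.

obs 1: x=3 → posterior Dirichlet(4, 11/4, 10/3, 17/5)
obs 2: x=0 → posterior Dirichlet(5, 11/4, 10/3, 17/5)
obs 3: x=1 → posterior Dirichlet(5, 15/4, 10/3, 17/5)
obs 4: x=3 → posterior Dirichlet(5, 15/4, 10/3, 22/5)
obs 5: x=1 → posterior Dirichlet(5, 19/4, 10/3, 22/5)
obs 6: x=2 → posterior Dirichlet(5, 19/4, 13/3, 22/5)
obs 7: x=1 → posterior Dirichlet(5, 23/4, 13/3, 22/5)
obs 8: x=3 → posterior Dirichlet(5, 23/4, 13/3, 27/5)

k = 4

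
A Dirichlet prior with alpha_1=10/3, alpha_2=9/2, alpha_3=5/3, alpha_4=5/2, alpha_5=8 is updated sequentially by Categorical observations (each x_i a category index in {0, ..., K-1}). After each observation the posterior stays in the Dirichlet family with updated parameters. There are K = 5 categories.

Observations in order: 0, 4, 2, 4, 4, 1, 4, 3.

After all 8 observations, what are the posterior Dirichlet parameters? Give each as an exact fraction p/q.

obs 1: x=0 → posterior Dirichlet(13/3, 9/2, 5/3, 5/2, 8)
obs 2: x=4 → posterior Dirichlet(13/3, 9/2, 5/3, 5/2, 9)
obs 3: x=2 → posterior Dirichlet(13/3, 9/2, 8/3, 5/2, 9)
obs 4: x=4 → posterior Dirichlet(13/3, 9/2, 8/3, 5/2, 10)
obs 5: x=4 → posterior Dirichlet(13/3, 9/2, 8/3, 5/2, 11)
obs 6: x=1 → posterior Dirichlet(13/3, 11/2, 8/3, 5/2, 11)
obs 7: x=4 → posterior Dirichlet(13/3, 11/2, 8/3, 5/2, 12)
obs 8: x=3 → posterior Dirichlet(13/3, 11/2, 8/3, 7/2, 12)

alpha_1=13/3, alpha_2=11/2, alpha_3=8/3, alpha_4=7/2, alpha_5=12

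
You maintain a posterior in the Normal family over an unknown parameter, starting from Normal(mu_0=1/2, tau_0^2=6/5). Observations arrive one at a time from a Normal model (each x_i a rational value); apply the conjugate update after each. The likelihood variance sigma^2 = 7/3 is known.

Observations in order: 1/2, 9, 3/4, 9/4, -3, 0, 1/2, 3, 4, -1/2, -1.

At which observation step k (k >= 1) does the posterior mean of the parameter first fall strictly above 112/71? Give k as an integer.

k = 2

obs 1: x=1/2 → posterior Normal(1/2, 42/53)
obs 2: x=9 → posterior Normal(377/142, 42/71)
obs 3: x=3/4 → posterior Normal(202/89, 42/89)
obs 4: x=9/4 → posterior Normal(485/214, 42/107)
obs 5: x=-3 → posterior Normal(377/250, 42/125)
obs 6: x=0 → posterior Normal(29/22, 42/143)
obs 7: x=1/2 → posterior Normal(395/322, 6/23)
obs 8: x=3 → posterior Normal(503/358, 42/179)
obs 9: x=4 → posterior Normal(647/394, 42/197)
obs 10: x=-1/2 → posterior Normal(629/430, 42/215)
obs 11: x=-1 → posterior Normal(593/466, 42/233)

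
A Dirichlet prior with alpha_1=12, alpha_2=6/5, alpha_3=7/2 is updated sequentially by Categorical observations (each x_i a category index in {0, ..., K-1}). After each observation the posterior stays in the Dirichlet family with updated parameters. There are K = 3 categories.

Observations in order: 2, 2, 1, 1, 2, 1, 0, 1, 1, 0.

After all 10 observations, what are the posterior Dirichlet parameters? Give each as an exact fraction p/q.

alpha_1=14, alpha_2=31/5, alpha_3=13/2

obs 1: x=2 → posterior Dirichlet(12, 6/5, 9/2)
obs 2: x=2 → posterior Dirichlet(12, 6/5, 11/2)
obs 3: x=1 → posterior Dirichlet(12, 11/5, 11/2)
obs 4: x=1 → posterior Dirichlet(12, 16/5, 11/2)
obs 5: x=2 → posterior Dirichlet(12, 16/5, 13/2)
obs 6: x=1 → posterior Dirichlet(12, 21/5, 13/2)
obs 7: x=0 → posterior Dirichlet(13, 21/5, 13/2)
obs 8: x=1 → posterior Dirichlet(13, 26/5, 13/2)
obs 9: x=1 → posterior Dirichlet(13, 31/5, 13/2)
obs 10: x=0 → posterior Dirichlet(14, 31/5, 13/2)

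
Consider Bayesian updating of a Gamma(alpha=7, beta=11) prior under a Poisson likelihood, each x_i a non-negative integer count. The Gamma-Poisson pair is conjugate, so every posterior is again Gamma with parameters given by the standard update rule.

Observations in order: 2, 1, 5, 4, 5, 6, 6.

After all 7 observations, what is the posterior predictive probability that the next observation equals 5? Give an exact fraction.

53615178538110204494161489015955446346335421202432/1413006104539009638843035501053457425807904438071201

obs 1: x=2 → posterior Gamma(9, 12)
obs 2: x=1 → posterior Gamma(10, 13)
obs 3: x=5 → posterior Gamma(15, 14)
obs 4: x=4 → posterior Gamma(19, 15)
obs 5: x=5 → posterior Gamma(24, 16)
obs 6: x=6 → posterior Gamma(30, 17)
obs 7: x=6 → posterior Gamma(36, 18)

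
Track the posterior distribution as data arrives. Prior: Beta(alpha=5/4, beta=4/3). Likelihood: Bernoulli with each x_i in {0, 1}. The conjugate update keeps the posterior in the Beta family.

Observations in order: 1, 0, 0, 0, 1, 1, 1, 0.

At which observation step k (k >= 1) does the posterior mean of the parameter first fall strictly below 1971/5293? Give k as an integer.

k = 4

obs 1: x=1 → posterior Beta(9/4, 4/3)
obs 2: x=0 → posterior Beta(9/4, 7/3)
obs 3: x=0 → posterior Beta(9/4, 10/3)
obs 4: x=0 → posterior Beta(9/4, 13/3)
obs 5: x=1 → posterior Beta(13/4, 13/3)
obs 6: x=1 → posterior Beta(17/4, 13/3)
obs 7: x=1 → posterior Beta(21/4, 13/3)
obs 8: x=0 → posterior Beta(21/4, 16/3)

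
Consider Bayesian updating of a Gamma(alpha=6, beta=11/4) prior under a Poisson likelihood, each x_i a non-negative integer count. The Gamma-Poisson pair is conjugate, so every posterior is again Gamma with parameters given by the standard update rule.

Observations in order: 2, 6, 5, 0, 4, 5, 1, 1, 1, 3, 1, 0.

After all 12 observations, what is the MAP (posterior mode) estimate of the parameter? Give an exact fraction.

136/59

obs 1: x=2 → posterior Gamma(8, 15/4)
obs 2: x=6 → posterior Gamma(14, 19/4)
obs 3: x=5 → posterior Gamma(19, 23/4)
obs 4: x=0 → posterior Gamma(19, 27/4)
obs 5: x=4 → posterior Gamma(23, 31/4)
obs 6: x=5 → posterior Gamma(28, 35/4)
obs 7: x=1 → posterior Gamma(29, 39/4)
obs 8: x=1 → posterior Gamma(30, 43/4)
obs 9: x=1 → posterior Gamma(31, 47/4)
obs 10: x=3 → posterior Gamma(34, 51/4)
obs 11: x=1 → posterior Gamma(35, 55/4)
obs 12: x=0 → posterior Gamma(35, 59/4)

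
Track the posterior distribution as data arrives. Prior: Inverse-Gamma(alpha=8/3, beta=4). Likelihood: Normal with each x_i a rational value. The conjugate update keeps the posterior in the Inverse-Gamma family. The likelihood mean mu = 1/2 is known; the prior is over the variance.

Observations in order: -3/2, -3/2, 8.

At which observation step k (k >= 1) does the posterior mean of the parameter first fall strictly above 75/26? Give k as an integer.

obs 1: x=-3/2 → posterior Inverse-Gamma(19/6, 6)
obs 2: x=-3/2 → posterior Inverse-Gamma(11/3, 8)
obs 3: x=8 → posterior Inverse-Gamma(25/6, 289/8)

k = 2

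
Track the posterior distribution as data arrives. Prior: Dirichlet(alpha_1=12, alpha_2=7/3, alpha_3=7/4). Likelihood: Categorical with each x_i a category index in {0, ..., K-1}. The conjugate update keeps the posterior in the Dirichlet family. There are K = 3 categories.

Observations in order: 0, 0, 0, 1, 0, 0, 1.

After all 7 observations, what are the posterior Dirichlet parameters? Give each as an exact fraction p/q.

alpha_1=17, alpha_2=13/3, alpha_3=7/4

obs 1: x=0 → posterior Dirichlet(13, 7/3, 7/4)
obs 2: x=0 → posterior Dirichlet(14, 7/3, 7/4)
obs 3: x=0 → posterior Dirichlet(15, 7/3, 7/4)
obs 4: x=1 → posterior Dirichlet(15, 10/3, 7/4)
obs 5: x=0 → posterior Dirichlet(16, 10/3, 7/4)
obs 6: x=0 → posterior Dirichlet(17, 10/3, 7/4)
obs 7: x=1 → posterior Dirichlet(17, 13/3, 7/4)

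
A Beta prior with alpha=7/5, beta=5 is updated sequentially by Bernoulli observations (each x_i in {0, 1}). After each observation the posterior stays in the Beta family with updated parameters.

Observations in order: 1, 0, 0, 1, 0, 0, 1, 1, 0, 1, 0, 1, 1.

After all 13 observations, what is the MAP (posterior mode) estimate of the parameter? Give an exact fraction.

37/87

obs 1: x=1 → posterior Beta(12/5, 5)
obs 2: x=0 → posterior Beta(12/5, 6)
obs 3: x=0 → posterior Beta(12/5, 7)
obs 4: x=1 → posterior Beta(17/5, 7)
obs 5: x=0 → posterior Beta(17/5, 8)
obs 6: x=0 → posterior Beta(17/5, 9)
obs 7: x=1 → posterior Beta(22/5, 9)
obs 8: x=1 → posterior Beta(27/5, 9)
obs 9: x=0 → posterior Beta(27/5, 10)
obs 10: x=1 → posterior Beta(32/5, 10)
obs 11: x=0 → posterior Beta(32/5, 11)
obs 12: x=1 → posterior Beta(37/5, 11)
obs 13: x=1 → posterior Beta(42/5, 11)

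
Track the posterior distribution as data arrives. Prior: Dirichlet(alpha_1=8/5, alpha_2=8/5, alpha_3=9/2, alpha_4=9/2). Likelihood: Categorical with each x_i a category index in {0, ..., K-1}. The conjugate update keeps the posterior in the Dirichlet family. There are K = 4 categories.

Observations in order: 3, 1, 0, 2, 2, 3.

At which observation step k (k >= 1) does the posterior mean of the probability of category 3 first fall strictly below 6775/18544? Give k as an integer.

k = 3

obs 1: x=3 → posterior Dirichlet(8/5, 8/5, 9/2, 11/2)
obs 2: x=1 → posterior Dirichlet(8/5, 13/5, 9/2, 11/2)
obs 3: x=0 → posterior Dirichlet(13/5, 13/5, 9/2, 11/2)
obs 4: x=2 → posterior Dirichlet(13/5, 13/5, 11/2, 11/2)
obs 5: x=2 → posterior Dirichlet(13/5, 13/5, 13/2, 11/2)
obs 6: x=3 → posterior Dirichlet(13/5, 13/5, 13/2, 13/2)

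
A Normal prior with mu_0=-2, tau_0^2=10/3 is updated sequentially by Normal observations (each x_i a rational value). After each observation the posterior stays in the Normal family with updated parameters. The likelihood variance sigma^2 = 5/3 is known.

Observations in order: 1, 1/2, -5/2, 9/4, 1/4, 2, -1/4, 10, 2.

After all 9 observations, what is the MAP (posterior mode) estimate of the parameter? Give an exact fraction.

3/2

obs 1: x=1 → posterior Normal(0, 10/9)
obs 2: x=1/2 → posterior Normal(1/5, 2/3)
obs 3: x=-5/2 → posterior Normal(-4/7, 10/21)
obs 4: x=9/4 → posterior Normal(1/18, 10/27)
obs 5: x=1/4 → posterior Normal(1/11, 10/33)
obs 6: x=2 → posterior Normal(5/13, 10/39)
obs 7: x=-1/4 → posterior Normal(3/10, 2/9)
obs 8: x=10 → posterior Normal(49/34, 10/51)
obs 9: x=2 → posterior Normal(3/2, 10/57)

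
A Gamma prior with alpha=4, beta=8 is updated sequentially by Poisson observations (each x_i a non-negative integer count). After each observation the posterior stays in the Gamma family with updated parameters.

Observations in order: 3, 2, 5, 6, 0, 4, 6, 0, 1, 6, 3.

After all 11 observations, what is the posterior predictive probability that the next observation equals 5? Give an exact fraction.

obs 1: x=3 → posterior Gamma(7, 9)
obs 2: x=2 → posterior Gamma(9, 10)
obs 3: x=5 → posterior Gamma(14, 11)
obs 4: x=6 → posterior Gamma(20, 12)
obs 5: x=0 → posterior Gamma(20, 13)
obs 6: x=4 → posterior Gamma(24, 14)
obs 7: x=6 → posterior Gamma(30, 15)
obs 8: x=0 → posterior Gamma(30, 16)
obs 9: x=1 → posterior Gamma(31, 17)
obs 10: x=6 → posterior Gamma(37, 18)
obs 11: x=3 → posterior Gamma(40, 19)

191816991697275097482580912303507899010848835372603606951/4398046511104000000000000000000000000000000000000000000000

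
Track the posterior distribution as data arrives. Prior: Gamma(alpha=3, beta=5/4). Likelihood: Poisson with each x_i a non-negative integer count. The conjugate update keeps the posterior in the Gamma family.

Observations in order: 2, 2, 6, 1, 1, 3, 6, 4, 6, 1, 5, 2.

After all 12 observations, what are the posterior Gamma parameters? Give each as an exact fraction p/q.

obs 1: x=2 → posterior Gamma(5, 9/4)
obs 2: x=2 → posterior Gamma(7, 13/4)
obs 3: x=6 → posterior Gamma(13, 17/4)
obs 4: x=1 → posterior Gamma(14, 21/4)
obs 5: x=1 → posterior Gamma(15, 25/4)
obs 6: x=3 → posterior Gamma(18, 29/4)
obs 7: x=6 → posterior Gamma(24, 33/4)
obs 8: x=4 → posterior Gamma(28, 37/4)
obs 9: x=6 → posterior Gamma(34, 41/4)
obs 10: x=1 → posterior Gamma(35, 45/4)
obs 11: x=5 → posterior Gamma(40, 49/4)
obs 12: x=2 → posterior Gamma(42, 53/4)

alpha=42, beta=53/4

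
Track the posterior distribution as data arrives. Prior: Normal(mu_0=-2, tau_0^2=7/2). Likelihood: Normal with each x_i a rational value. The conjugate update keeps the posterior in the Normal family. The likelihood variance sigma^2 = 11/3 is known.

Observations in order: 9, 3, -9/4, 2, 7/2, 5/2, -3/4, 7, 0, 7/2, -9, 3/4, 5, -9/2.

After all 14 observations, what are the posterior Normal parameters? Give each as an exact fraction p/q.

obs 1: x=9 → posterior Normal(145/43, 77/43)
obs 2: x=3 → posterior Normal(13/4, 77/64)
obs 3: x=-9/4 → posterior Normal(643/340, 77/85)
obs 4: x=2 → posterior Normal(811/424, 77/106)
obs 5: x=7/2 → posterior Normal(1105/508, 77/127)
obs 6: x=5/2 → posterior Normal(1315/592, 77/148)
obs 7: x=-3/4 → posterior Normal(313/169, 77/169)
obs 8: x=7 → posterior Normal(46/19, 77/190)
obs 9: x=0 → posterior Normal(460/211, 77/211)
obs 10: x=7/2 → posterior Normal(1067/464, 77/232)
obs 11: x=-9 → posterior Normal(689/506, 7/23)
obs 12: x=3/4 → posterior Normal(1441/1096, 77/274)
obs 13: x=5 → posterior Normal(1861/1180, 77/295)
obs 14: x=-9/2 → posterior Normal(1483/1264, 77/316)

mu_0=1483/1264, tau_0^2=77/316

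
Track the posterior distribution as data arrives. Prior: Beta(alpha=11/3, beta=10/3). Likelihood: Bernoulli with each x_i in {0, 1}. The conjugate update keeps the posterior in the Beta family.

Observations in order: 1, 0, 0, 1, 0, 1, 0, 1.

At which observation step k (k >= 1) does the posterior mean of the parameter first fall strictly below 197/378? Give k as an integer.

k = 2

obs 1: x=1 → posterior Beta(14/3, 10/3)
obs 2: x=0 → posterior Beta(14/3, 13/3)
obs 3: x=0 → posterior Beta(14/3, 16/3)
obs 4: x=1 → posterior Beta(17/3, 16/3)
obs 5: x=0 → posterior Beta(17/3, 19/3)
obs 6: x=1 → posterior Beta(20/3, 19/3)
obs 7: x=0 → posterior Beta(20/3, 22/3)
obs 8: x=1 → posterior Beta(23/3, 22/3)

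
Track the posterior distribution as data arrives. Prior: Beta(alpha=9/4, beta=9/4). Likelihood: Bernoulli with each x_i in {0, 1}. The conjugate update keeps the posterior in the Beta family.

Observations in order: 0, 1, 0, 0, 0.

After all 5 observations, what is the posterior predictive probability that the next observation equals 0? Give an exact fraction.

obs 1: x=0 → posterior Beta(9/4, 13/4)
obs 2: x=1 → posterior Beta(13/4, 13/4)
obs 3: x=0 → posterior Beta(13/4, 17/4)
obs 4: x=0 → posterior Beta(13/4, 21/4)
obs 5: x=0 → posterior Beta(13/4, 25/4)

25/38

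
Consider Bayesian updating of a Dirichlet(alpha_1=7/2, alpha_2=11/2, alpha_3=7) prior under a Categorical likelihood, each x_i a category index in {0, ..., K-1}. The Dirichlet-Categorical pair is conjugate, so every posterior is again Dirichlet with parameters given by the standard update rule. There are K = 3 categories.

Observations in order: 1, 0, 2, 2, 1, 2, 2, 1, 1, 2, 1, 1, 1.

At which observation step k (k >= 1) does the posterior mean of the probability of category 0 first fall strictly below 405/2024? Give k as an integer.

obs 1: x=1 → posterior Dirichlet(7/2, 13/2, 7)
obs 2: x=0 → posterior Dirichlet(9/2, 13/2, 7)
obs 3: x=2 → posterior Dirichlet(9/2, 13/2, 8)
obs 4: x=2 → posterior Dirichlet(9/2, 13/2, 9)
obs 5: x=1 → posterior Dirichlet(9/2, 15/2, 9)
obs 6: x=2 → posterior Dirichlet(9/2, 15/2, 10)
obs 7: x=2 → posterior Dirichlet(9/2, 15/2, 11)
obs 8: x=1 → posterior Dirichlet(9/2, 17/2, 11)
obs 9: x=1 → posterior Dirichlet(9/2, 19/2, 11)
obs 10: x=2 → posterior Dirichlet(9/2, 19/2, 12)
obs 11: x=1 → posterior Dirichlet(9/2, 21/2, 12)
obs 12: x=1 → posterior Dirichlet(9/2, 23/2, 12)
obs 13: x=1 → posterior Dirichlet(9/2, 25/2, 12)

k = 7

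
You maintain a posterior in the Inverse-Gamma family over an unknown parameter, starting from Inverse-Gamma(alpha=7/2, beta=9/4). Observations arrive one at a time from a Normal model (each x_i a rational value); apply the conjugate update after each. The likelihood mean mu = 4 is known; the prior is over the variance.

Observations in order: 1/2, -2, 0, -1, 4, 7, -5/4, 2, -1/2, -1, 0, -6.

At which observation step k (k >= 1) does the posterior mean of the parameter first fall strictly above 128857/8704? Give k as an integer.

k = 12

obs 1: x=1/2 → posterior Inverse-Gamma(4, 67/8)
obs 2: x=-2 → posterior Inverse-Gamma(9/2, 211/8)
obs 3: x=0 → posterior Inverse-Gamma(5, 275/8)
obs 4: x=-1 → posterior Inverse-Gamma(11/2, 375/8)
obs 5: x=4 → posterior Inverse-Gamma(6, 375/8)
obs 6: x=7 → posterior Inverse-Gamma(13/2, 411/8)
obs 7: x=-5/4 → posterior Inverse-Gamma(7, 2085/32)
obs 8: x=2 → posterior Inverse-Gamma(15/2, 2149/32)
obs 9: x=-1/2 → posterior Inverse-Gamma(8, 2473/32)
obs 10: x=-1 → posterior Inverse-Gamma(17/2, 2873/32)
obs 11: x=0 → posterior Inverse-Gamma(9, 3129/32)
obs 12: x=-6 → posterior Inverse-Gamma(19/2, 4729/32)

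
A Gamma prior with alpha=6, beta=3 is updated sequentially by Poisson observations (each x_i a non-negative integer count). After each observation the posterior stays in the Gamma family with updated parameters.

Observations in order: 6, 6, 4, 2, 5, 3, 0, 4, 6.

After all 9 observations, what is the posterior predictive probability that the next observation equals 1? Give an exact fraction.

obs 1: x=6 → posterior Gamma(12, 4)
obs 2: x=6 → posterior Gamma(18, 5)
obs 3: x=4 → posterior Gamma(22, 6)
obs 4: x=2 → posterior Gamma(24, 7)
obs 5: x=5 → posterior Gamma(29, 8)
obs 6: x=3 → posterior Gamma(32, 9)
obs 7: x=0 → posterior Gamma(32, 10)
obs 8: x=4 → posterior Gamma(36, 11)
obs 9: x=6 → posterior Gamma(42, 12)

88891784430770348531245055967309777215944654848/793531459841715586708036168178024323927865769397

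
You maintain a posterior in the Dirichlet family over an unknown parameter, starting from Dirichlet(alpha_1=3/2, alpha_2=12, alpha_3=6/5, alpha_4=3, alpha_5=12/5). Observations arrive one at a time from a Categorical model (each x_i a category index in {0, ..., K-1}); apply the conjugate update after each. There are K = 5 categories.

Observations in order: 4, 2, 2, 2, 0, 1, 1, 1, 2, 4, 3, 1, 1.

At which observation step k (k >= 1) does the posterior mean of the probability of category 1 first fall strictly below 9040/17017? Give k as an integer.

k = 3

obs 1: x=4 → posterior Dirichlet(3/2, 12, 6/5, 3, 17/5)
obs 2: x=2 → posterior Dirichlet(3/2, 12, 11/5, 3, 17/5)
obs 3: x=2 → posterior Dirichlet(3/2, 12, 16/5, 3, 17/5)
obs 4: x=2 → posterior Dirichlet(3/2, 12, 21/5, 3, 17/5)
obs 5: x=0 → posterior Dirichlet(5/2, 12, 21/5, 3, 17/5)
obs 6: x=1 → posterior Dirichlet(5/2, 13, 21/5, 3, 17/5)
obs 7: x=1 → posterior Dirichlet(5/2, 14, 21/5, 3, 17/5)
obs 8: x=1 → posterior Dirichlet(5/2, 15, 21/5, 3, 17/5)
obs 9: x=2 → posterior Dirichlet(5/2, 15, 26/5, 3, 17/5)
obs 10: x=4 → posterior Dirichlet(5/2, 15, 26/5, 3, 22/5)
obs 11: x=3 → posterior Dirichlet(5/2, 15, 26/5, 4, 22/5)
obs 12: x=1 → posterior Dirichlet(5/2, 16, 26/5, 4, 22/5)
obs 13: x=1 → posterior Dirichlet(5/2, 17, 26/5, 4, 22/5)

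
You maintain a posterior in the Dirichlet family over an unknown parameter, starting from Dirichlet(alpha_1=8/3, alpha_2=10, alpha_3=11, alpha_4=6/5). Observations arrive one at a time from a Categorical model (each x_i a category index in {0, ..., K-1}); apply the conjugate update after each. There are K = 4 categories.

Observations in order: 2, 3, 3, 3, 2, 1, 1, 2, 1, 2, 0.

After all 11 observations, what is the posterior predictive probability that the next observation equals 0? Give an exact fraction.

55/538

obs 1: x=2 → posterior Dirichlet(8/3, 10, 12, 6/5)
obs 2: x=3 → posterior Dirichlet(8/3, 10, 12, 11/5)
obs 3: x=3 → posterior Dirichlet(8/3, 10, 12, 16/5)
obs 4: x=3 → posterior Dirichlet(8/3, 10, 12, 21/5)
obs 5: x=2 → posterior Dirichlet(8/3, 10, 13, 21/5)
obs 6: x=1 → posterior Dirichlet(8/3, 11, 13, 21/5)
obs 7: x=1 → posterior Dirichlet(8/3, 12, 13, 21/5)
obs 8: x=2 → posterior Dirichlet(8/3, 12, 14, 21/5)
obs 9: x=1 → posterior Dirichlet(8/3, 13, 14, 21/5)
obs 10: x=2 → posterior Dirichlet(8/3, 13, 15, 21/5)
obs 11: x=0 → posterior Dirichlet(11/3, 13, 15, 21/5)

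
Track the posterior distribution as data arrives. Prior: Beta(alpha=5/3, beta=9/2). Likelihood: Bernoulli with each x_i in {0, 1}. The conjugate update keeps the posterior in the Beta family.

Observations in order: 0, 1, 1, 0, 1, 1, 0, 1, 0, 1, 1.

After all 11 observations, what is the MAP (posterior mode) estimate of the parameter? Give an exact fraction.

46/91

obs 1: x=0 → posterior Beta(5/3, 11/2)
obs 2: x=1 → posterior Beta(8/3, 11/2)
obs 3: x=1 → posterior Beta(11/3, 11/2)
obs 4: x=0 → posterior Beta(11/3, 13/2)
obs 5: x=1 → posterior Beta(14/3, 13/2)
obs 6: x=1 → posterior Beta(17/3, 13/2)
obs 7: x=0 → posterior Beta(17/3, 15/2)
obs 8: x=1 → posterior Beta(20/3, 15/2)
obs 9: x=0 → posterior Beta(20/3, 17/2)
obs 10: x=1 → posterior Beta(23/3, 17/2)
obs 11: x=1 → posterior Beta(26/3, 17/2)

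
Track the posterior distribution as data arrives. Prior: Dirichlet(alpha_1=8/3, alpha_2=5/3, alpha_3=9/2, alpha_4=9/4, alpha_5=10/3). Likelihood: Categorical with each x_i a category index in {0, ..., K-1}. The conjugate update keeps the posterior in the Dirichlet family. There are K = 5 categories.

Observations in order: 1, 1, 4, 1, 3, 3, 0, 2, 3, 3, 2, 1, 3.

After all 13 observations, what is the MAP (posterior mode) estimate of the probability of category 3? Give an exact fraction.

obs 1: x=1 → posterior Dirichlet(8/3, 8/3, 9/2, 9/4, 10/3)
obs 2: x=1 → posterior Dirichlet(8/3, 11/3, 9/2, 9/4, 10/3)
obs 3: x=4 → posterior Dirichlet(8/3, 11/3, 9/2, 9/4, 13/3)
obs 4: x=1 → posterior Dirichlet(8/3, 14/3, 9/2, 9/4, 13/3)
obs 5: x=3 → posterior Dirichlet(8/3, 14/3, 9/2, 13/4, 13/3)
obs 6: x=3 → posterior Dirichlet(8/3, 14/3, 9/2, 17/4, 13/3)
obs 7: x=0 → posterior Dirichlet(11/3, 14/3, 9/2, 17/4, 13/3)
obs 8: x=2 → posterior Dirichlet(11/3, 14/3, 11/2, 17/4, 13/3)
obs 9: x=3 → posterior Dirichlet(11/3, 14/3, 11/2, 21/4, 13/3)
obs 10: x=3 → posterior Dirichlet(11/3, 14/3, 11/2, 25/4, 13/3)
obs 11: x=2 → posterior Dirichlet(11/3, 14/3, 13/2, 25/4, 13/3)
obs 12: x=1 → posterior Dirichlet(11/3, 17/3, 13/2, 25/4, 13/3)
obs 13: x=3 → posterior Dirichlet(11/3, 17/3, 13/2, 29/4, 13/3)

75/269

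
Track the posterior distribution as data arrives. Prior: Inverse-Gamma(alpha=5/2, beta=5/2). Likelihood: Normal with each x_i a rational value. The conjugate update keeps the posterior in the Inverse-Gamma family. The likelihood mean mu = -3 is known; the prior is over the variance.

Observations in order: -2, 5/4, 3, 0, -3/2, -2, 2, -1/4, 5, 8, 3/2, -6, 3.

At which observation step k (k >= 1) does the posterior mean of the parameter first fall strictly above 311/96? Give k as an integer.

obs 1: x=-2 → posterior Inverse-Gamma(3, 3)
obs 2: x=5/4 → posterior Inverse-Gamma(7/2, 385/32)
obs 3: x=3 → posterior Inverse-Gamma(4, 961/32)
obs 4: x=0 → posterior Inverse-Gamma(9/2, 1105/32)
obs 5: x=-3/2 → posterior Inverse-Gamma(5, 1141/32)
obs 6: x=-2 → posterior Inverse-Gamma(11/2, 1157/32)
obs 7: x=2 → posterior Inverse-Gamma(6, 1557/32)
obs 8: x=-1/4 → posterior Inverse-Gamma(13/2, 839/16)
obs 9: x=5 → posterior Inverse-Gamma(7, 1351/16)
obs 10: x=8 → posterior Inverse-Gamma(15/2, 2319/16)
obs 11: x=3/2 → posterior Inverse-Gamma(8, 2481/16)
obs 12: x=-6 → posterior Inverse-Gamma(17/2, 2553/16)
obs 13: x=3 → posterior Inverse-Gamma(9, 2841/16)

k = 2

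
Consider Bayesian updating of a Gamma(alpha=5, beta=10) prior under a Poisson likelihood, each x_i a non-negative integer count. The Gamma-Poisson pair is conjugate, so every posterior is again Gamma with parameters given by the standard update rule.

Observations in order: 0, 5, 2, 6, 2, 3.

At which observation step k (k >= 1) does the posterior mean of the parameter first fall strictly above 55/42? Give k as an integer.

k = 5

obs 1: x=0 → posterior Gamma(5, 11)
obs 2: x=5 → posterior Gamma(10, 12)
obs 3: x=2 → posterior Gamma(12, 13)
obs 4: x=6 → posterior Gamma(18, 14)
obs 5: x=2 → posterior Gamma(20, 15)
obs 6: x=3 → posterior Gamma(23, 16)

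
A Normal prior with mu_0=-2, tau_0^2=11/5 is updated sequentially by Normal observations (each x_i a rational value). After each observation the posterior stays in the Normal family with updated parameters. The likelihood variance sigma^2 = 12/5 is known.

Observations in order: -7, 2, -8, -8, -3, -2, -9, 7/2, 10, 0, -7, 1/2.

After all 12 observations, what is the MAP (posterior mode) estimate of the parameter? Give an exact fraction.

obs 1: x=-7 → posterior Normal(-101/23, 132/115)
obs 2: x=2 → posterior Normal(-79/34, 66/85)
obs 3: x=-8 → posterior Normal(-167/45, 44/75)
obs 4: x=-8 → posterior Normal(-255/56, 33/70)
obs 5: x=-3 → posterior Normal(-288/67, 132/335)
obs 6: x=-2 → posterior Normal(-155/39, 22/65)
obs 7: x=-9 → posterior Normal(-409/89, 132/445)
obs 8: x=7/2 → posterior Normal(-741/200, 33/125)
obs 9: x=10 → posterior Normal(-521/222, 44/185)
obs 10: x=0 → posterior Normal(-521/244, 66/305)
obs 11: x=-7 → posterior Normal(-675/266, 132/665)
obs 12: x=1/2 → posterior Normal(-83/36, 11/60)

-83/36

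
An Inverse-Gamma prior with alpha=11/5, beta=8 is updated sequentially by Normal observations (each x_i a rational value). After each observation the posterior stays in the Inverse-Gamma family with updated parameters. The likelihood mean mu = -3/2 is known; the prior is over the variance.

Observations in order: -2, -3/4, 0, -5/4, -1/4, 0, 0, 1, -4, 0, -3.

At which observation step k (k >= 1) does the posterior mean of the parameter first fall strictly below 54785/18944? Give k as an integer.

k = 5

obs 1: x=-2 → posterior Inverse-Gamma(27/10, 65/8)
obs 2: x=-3/4 → posterior Inverse-Gamma(16/5, 269/32)
obs 3: x=0 → posterior Inverse-Gamma(37/10, 305/32)
obs 4: x=-5/4 → posterior Inverse-Gamma(21/5, 153/16)
obs 5: x=-1/4 → posterior Inverse-Gamma(47/10, 331/32)
obs 6: x=0 → posterior Inverse-Gamma(26/5, 367/32)
obs 7: x=0 → posterior Inverse-Gamma(57/10, 403/32)
obs 8: x=1 → posterior Inverse-Gamma(31/5, 503/32)
obs 9: x=-4 → posterior Inverse-Gamma(67/10, 603/32)
obs 10: x=0 → posterior Inverse-Gamma(36/5, 639/32)
obs 11: x=-3 → posterior Inverse-Gamma(77/10, 675/32)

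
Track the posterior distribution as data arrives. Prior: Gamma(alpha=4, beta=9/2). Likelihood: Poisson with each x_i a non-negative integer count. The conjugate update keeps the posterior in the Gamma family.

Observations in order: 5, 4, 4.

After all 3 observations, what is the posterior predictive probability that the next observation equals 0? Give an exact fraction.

98526125335693359375/827240261886336764177

obs 1: x=5 → posterior Gamma(9, 11/2)
obs 2: x=4 → posterior Gamma(13, 13/2)
obs 3: x=4 → posterior Gamma(17, 15/2)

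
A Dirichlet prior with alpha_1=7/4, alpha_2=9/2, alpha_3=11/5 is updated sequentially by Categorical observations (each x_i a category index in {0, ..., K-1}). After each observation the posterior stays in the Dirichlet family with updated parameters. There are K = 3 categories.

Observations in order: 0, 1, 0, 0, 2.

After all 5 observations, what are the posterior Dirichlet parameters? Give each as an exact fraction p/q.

alpha_1=19/4, alpha_2=11/2, alpha_3=16/5

obs 1: x=0 → posterior Dirichlet(11/4, 9/2, 11/5)
obs 2: x=1 → posterior Dirichlet(11/4, 11/2, 11/5)
obs 3: x=0 → posterior Dirichlet(15/4, 11/2, 11/5)
obs 4: x=0 → posterior Dirichlet(19/4, 11/2, 11/5)
obs 5: x=2 → posterior Dirichlet(19/4, 11/2, 16/5)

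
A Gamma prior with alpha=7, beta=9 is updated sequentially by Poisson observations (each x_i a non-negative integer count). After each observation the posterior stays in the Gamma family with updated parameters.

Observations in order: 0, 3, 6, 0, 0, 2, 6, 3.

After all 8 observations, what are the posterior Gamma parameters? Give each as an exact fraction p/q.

obs 1: x=0 → posterior Gamma(7, 10)
obs 2: x=3 → posterior Gamma(10, 11)
obs 3: x=6 → posterior Gamma(16, 12)
obs 4: x=0 → posterior Gamma(16, 13)
obs 5: x=0 → posterior Gamma(16, 14)
obs 6: x=2 → posterior Gamma(18, 15)
obs 7: x=6 → posterior Gamma(24, 16)
obs 8: x=3 → posterior Gamma(27, 17)

alpha=27, beta=17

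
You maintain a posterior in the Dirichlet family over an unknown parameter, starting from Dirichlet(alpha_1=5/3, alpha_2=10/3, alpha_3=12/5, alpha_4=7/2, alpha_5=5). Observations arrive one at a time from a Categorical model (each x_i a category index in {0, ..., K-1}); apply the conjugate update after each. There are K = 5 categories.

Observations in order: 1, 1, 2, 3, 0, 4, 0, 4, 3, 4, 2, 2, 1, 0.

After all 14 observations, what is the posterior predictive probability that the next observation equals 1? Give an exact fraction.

190/897

obs 1: x=1 → posterior Dirichlet(5/3, 13/3, 12/5, 7/2, 5)
obs 2: x=1 → posterior Dirichlet(5/3, 16/3, 12/5, 7/2, 5)
obs 3: x=2 → posterior Dirichlet(5/3, 16/3, 17/5, 7/2, 5)
obs 4: x=3 → posterior Dirichlet(5/3, 16/3, 17/5, 9/2, 5)
obs 5: x=0 → posterior Dirichlet(8/3, 16/3, 17/5, 9/2, 5)
obs 6: x=4 → posterior Dirichlet(8/3, 16/3, 17/5, 9/2, 6)
obs 7: x=0 → posterior Dirichlet(11/3, 16/3, 17/5, 9/2, 6)
obs 8: x=4 → posterior Dirichlet(11/3, 16/3, 17/5, 9/2, 7)
obs 9: x=3 → posterior Dirichlet(11/3, 16/3, 17/5, 11/2, 7)
obs 10: x=4 → posterior Dirichlet(11/3, 16/3, 17/5, 11/2, 8)
obs 11: x=2 → posterior Dirichlet(11/3, 16/3, 22/5, 11/2, 8)
obs 12: x=2 → posterior Dirichlet(11/3, 16/3, 27/5, 11/2, 8)
obs 13: x=1 → posterior Dirichlet(11/3, 19/3, 27/5, 11/2, 8)
obs 14: x=0 → posterior Dirichlet(14/3, 19/3, 27/5, 11/2, 8)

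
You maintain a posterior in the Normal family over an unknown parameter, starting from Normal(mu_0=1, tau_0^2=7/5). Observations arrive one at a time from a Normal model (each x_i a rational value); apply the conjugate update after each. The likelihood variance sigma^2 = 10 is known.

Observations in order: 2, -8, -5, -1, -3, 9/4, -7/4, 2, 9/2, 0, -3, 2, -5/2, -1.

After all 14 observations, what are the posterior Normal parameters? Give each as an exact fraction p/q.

mu_0=-75/296, tau_0^2=35/74

obs 1: x=2 → posterior Normal(64/57, 70/57)
obs 2: x=-8 → posterior Normal(1/8, 35/32)
obs 3: x=-5 → posterior Normal(-27/71, 70/71)
obs 4: x=-1 → posterior Normal(-17/39, 35/39)
obs 5: x=-3 → posterior Normal(-11/17, 14/17)
obs 6: x=9/4 → posterior Normal(-157/368, 35/46)
obs 7: x=-7/4 → posterior Normal(-103/198, 70/99)
obs 8: x=2 → posterior Normal(-75/212, 35/53)
obs 9: x=9/2 → posterior Normal(-6/113, 70/113)
obs 10: x=0 → posterior Normal(-1/20, 7/12)
obs 11: x=-3 → posterior Normal(-27/127, 70/127)
obs 12: x=2 → posterior Normal(-13/134, 35/67)
obs 13: x=-5/2 → posterior Normal(-61/282, 70/141)
obs 14: x=-1 → posterior Normal(-75/296, 35/74)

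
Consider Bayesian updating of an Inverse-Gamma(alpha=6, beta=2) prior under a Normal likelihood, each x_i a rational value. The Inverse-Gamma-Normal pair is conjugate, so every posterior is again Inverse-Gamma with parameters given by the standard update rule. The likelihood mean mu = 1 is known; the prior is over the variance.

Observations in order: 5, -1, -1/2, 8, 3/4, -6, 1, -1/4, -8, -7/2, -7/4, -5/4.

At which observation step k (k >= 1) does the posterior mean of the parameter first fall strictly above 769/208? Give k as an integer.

k = 4

obs 1: x=5 → posterior Inverse-Gamma(13/2, 10)
obs 2: x=-1 → posterior Inverse-Gamma(7, 12)
obs 3: x=-1/2 → posterior Inverse-Gamma(15/2, 105/8)
obs 4: x=8 → posterior Inverse-Gamma(8, 301/8)
obs 5: x=3/4 → posterior Inverse-Gamma(17/2, 1205/32)
obs 6: x=-6 → posterior Inverse-Gamma(9, 1989/32)
obs 7: x=1 → posterior Inverse-Gamma(19/2, 1989/32)
obs 8: x=-1/4 → posterior Inverse-Gamma(10, 1007/16)
obs 9: x=-8 → posterior Inverse-Gamma(21/2, 1655/16)
obs 10: x=-7/2 → posterior Inverse-Gamma(11, 1817/16)
obs 11: x=-7/4 → posterior Inverse-Gamma(23/2, 3755/32)
obs 12: x=-5/4 → posterior Inverse-Gamma(12, 959/8)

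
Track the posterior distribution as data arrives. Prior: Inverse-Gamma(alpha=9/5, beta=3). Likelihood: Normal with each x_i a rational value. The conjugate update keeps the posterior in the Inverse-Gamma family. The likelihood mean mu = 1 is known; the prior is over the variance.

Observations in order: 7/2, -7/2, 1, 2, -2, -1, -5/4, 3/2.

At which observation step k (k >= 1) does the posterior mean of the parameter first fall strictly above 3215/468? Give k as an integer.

k = 2

obs 1: x=7/2 → posterior Inverse-Gamma(23/10, 49/8)
obs 2: x=-7/2 → posterior Inverse-Gamma(14/5, 65/4)
obs 3: x=1 → posterior Inverse-Gamma(33/10, 65/4)
obs 4: x=2 → posterior Inverse-Gamma(19/5, 67/4)
obs 5: x=-2 → posterior Inverse-Gamma(43/10, 85/4)
obs 6: x=-1 → posterior Inverse-Gamma(24/5, 93/4)
obs 7: x=-5/4 → posterior Inverse-Gamma(53/10, 825/32)
obs 8: x=3/2 → posterior Inverse-Gamma(29/5, 829/32)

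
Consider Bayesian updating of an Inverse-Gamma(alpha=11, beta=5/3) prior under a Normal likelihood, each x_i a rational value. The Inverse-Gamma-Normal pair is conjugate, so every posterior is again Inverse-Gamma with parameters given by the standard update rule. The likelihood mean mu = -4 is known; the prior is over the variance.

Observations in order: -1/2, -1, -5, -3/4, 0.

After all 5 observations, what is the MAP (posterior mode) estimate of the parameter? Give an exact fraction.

2503/1392

obs 1: x=-1/2 → posterior Inverse-Gamma(23/2, 187/24)
obs 2: x=-1 → posterior Inverse-Gamma(12, 295/24)
obs 3: x=-5 → posterior Inverse-Gamma(25/2, 307/24)
obs 4: x=-3/4 → posterior Inverse-Gamma(13, 1735/96)
obs 5: x=0 → posterior Inverse-Gamma(27/2, 2503/96)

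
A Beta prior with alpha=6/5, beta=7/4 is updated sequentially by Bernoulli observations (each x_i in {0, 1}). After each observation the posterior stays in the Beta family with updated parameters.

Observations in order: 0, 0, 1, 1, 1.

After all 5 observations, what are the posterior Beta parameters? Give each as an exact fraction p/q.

alpha=21/5, beta=15/4

obs 1: x=0 → posterior Beta(6/5, 11/4)
obs 2: x=0 → posterior Beta(6/5, 15/4)
obs 3: x=1 → posterior Beta(11/5, 15/4)
obs 4: x=1 → posterior Beta(16/5, 15/4)
obs 5: x=1 → posterior Beta(21/5, 15/4)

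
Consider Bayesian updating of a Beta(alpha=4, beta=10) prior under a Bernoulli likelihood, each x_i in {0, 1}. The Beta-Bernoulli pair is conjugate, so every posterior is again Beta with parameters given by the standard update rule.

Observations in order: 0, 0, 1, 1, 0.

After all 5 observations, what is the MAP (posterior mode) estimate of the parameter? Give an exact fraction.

obs 1: x=0 → posterior Beta(4, 11)
obs 2: x=0 → posterior Beta(4, 12)
obs 3: x=1 → posterior Beta(5, 12)
obs 4: x=1 → posterior Beta(6, 12)
obs 5: x=0 → posterior Beta(6, 13)

5/17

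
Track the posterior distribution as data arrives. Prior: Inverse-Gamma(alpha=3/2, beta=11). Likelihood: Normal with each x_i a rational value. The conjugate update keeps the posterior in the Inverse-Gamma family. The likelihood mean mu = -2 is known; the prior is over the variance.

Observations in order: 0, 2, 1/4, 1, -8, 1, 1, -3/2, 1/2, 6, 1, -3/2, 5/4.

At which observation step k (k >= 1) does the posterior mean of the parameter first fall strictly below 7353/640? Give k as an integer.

k = 4

obs 1: x=0 → posterior Inverse-Gamma(2, 13)
obs 2: x=2 → posterior Inverse-Gamma(5/2, 21)
obs 3: x=1/4 → posterior Inverse-Gamma(3, 753/32)
obs 4: x=1 → posterior Inverse-Gamma(7/2, 897/32)
obs 5: x=-8 → posterior Inverse-Gamma(4, 1473/32)
obs 6: x=1 → posterior Inverse-Gamma(9/2, 1617/32)
obs 7: x=1 → posterior Inverse-Gamma(5, 1761/32)
obs 8: x=-3/2 → posterior Inverse-Gamma(11/2, 1765/32)
obs 9: x=1/2 → posterior Inverse-Gamma(6, 1865/32)
obs 10: x=6 → posterior Inverse-Gamma(13/2, 2889/32)
obs 11: x=1 → posterior Inverse-Gamma(7, 3033/32)
obs 12: x=-3/2 → posterior Inverse-Gamma(15/2, 3037/32)
obs 13: x=5/4 → posterior Inverse-Gamma(8, 1603/16)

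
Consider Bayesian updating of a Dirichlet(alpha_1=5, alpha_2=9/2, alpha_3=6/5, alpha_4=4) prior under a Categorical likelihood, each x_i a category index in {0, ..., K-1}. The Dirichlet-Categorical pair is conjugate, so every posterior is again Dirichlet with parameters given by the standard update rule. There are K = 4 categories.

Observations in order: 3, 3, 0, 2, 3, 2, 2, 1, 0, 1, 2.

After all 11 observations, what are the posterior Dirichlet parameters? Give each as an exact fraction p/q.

obs 1: x=3 → posterior Dirichlet(5, 9/2, 6/5, 5)
obs 2: x=3 → posterior Dirichlet(5, 9/2, 6/5, 6)
obs 3: x=0 → posterior Dirichlet(6, 9/2, 6/5, 6)
obs 4: x=2 → posterior Dirichlet(6, 9/2, 11/5, 6)
obs 5: x=3 → posterior Dirichlet(6, 9/2, 11/5, 7)
obs 6: x=2 → posterior Dirichlet(6, 9/2, 16/5, 7)
obs 7: x=2 → posterior Dirichlet(6, 9/2, 21/5, 7)
obs 8: x=1 → posterior Dirichlet(6, 11/2, 21/5, 7)
obs 9: x=0 → posterior Dirichlet(7, 11/2, 21/5, 7)
obs 10: x=1 → posterior Dirichlet(7, 13/2, 21/5, 7)
obs 11: x=2 → posterior Dirichlet(7, 13/2, 26/5, 7)

alpha_1=7, alpha_2=13/2, alpha_3=26/5, alpha_4=7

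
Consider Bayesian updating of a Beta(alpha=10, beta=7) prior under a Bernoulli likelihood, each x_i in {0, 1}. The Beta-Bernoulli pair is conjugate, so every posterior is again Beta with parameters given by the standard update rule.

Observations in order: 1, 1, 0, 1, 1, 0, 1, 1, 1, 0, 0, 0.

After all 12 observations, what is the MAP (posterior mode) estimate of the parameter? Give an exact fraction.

16/27

obs 1: x=1 → posterior Beta(11, 7)
obs 2: x=1 → posterior Beta(12, 7)
obs 3: x=0 → posterior Beta(12, 8)
obs 4: x=1 → posterior Beta(13, 8)
obs 5: x=1 → posterior Beta(14, 8)
obs 6: x=0 → posterior Beta(14, 9)
obs 7: x=1 → posterior Beta(15, 9)
obs 8: x=1 → posterior Beta(16, 9)
obs 9: x=1 → posterior Beta(17, 9)
obs 10: x=0 → posterior Beta(17, 10)
obs 11: x=0 → posterior Beta(17, 11)
obs 12: x=0 → posterior Beta(17, 12)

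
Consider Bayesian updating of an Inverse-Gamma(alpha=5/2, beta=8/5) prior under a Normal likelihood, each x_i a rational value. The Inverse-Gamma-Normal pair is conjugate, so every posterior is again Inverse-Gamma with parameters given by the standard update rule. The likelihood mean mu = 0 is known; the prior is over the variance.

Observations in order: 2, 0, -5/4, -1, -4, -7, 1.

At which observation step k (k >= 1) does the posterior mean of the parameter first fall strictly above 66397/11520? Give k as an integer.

obs 1: x=2 → posterior Inverse-Gamma(3, 18/5)
obs 2: x=0 → posterior Inverse-Gamma(7/2, 18/5)
obs 3: x=-5/4 → posterior Inverse-Gamma(4, 701/160)
obs 4: x=-1 → posterior Inverse-Gamma(9/2, 781/160)
obs 5: x=-4 → posterior Inverse-Gamma(5, 2061/160)
obs 6: x=-7 → posterior Inverse-Gamma(11/2, 5981/160)
obs 7: x=1 → posterior Inverse-Gamma(6, 6061/160)

k = 6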